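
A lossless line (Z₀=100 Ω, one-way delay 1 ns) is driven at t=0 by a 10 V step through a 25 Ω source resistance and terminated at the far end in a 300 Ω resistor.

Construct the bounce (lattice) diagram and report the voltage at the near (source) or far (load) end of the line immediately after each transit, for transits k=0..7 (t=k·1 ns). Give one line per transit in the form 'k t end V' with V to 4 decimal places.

Γ_L=0.500000, Γ_S=-0.600000; launch V₁=10·100/125=8.000000
k=0 src: V=8.0000
k=1 load: inc=8.000000, refl=8.000000·0.500000=4.0000; V=0.000000+8.000000+4.000000=12.0000
k=2 src: inc=4.000000, refl=4.000000·-0.600000=-2.4000; V=8.000000+4.000000+-2.400000=9.6000
k=3 load: inc=-2.400000, refl=-2.400000·0.500000=-1.2000; V=12.000000+-2.400000+-1.200000=8.4000
k=4 src: inc=-1.200000, refl=-1.200000·-0.600000=0.7200; V=9.600000+-1.200000+0.720000=9.1200
k=5 load: inc=0.720000, refl=0.720000·0.500000=0.3600; V=8.400000+0.720000+0.360000=9.4800
k=6 src: inc=0.360000, refl=0.360000·-0.600000=-0.2160; V=9.120000+0.360000+-0.216000=9.2640
k=7 load: inc=-0.216000, refl=-0.216000·0.500000=-0.1080; V=9.480000+-0.216000+-0.108000=9.1560

0 0 source 8.0000
1 1 load 12.0000
2 2 source 9.6000
3 3 load 8.4000
4 4 source 9.1200
5 5 load 9.4800
6 6 source 9.2640
7 7 load 9.1560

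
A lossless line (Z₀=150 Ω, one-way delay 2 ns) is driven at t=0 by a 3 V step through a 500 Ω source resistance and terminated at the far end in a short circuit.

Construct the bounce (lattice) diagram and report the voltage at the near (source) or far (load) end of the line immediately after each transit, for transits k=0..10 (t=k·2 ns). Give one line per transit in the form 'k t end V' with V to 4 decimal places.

0 0 source 0.6923
1 2 load 0.0000
2 4 source -0.3728
3 6 load 0.0000
4 8 source 0.2007
5 10 load 0.0000
6 12 source -0.1081
7 14 load 0.0000
8 16 source 0.0582
9 18 load 0.0000
10 20 source -0.0313

Γ_L=-1.000000, Γ_S=0.538462; launch V₁=3·150/650=0.692308
k=0 src: V=0.6923
k=1 load: inc=0.692308, refl=0.692308·-1.000000=-0.6923; V=0.000000+0.692308+-0.692308=0.0000
k=2 src: inc=-0.692308, refl=-0.692308·0.538462=-0.3728; V=0.692308+-0.692308+-0.372781=-0.3728
k=3 load: inc=-0.372781, refl=-0.372781·-1.000000=0.3728; V=0.000000+-0.372781+0.372781=0.0000
k=4 src: inc=0.372781, refl=0.372781·0.538462=0.2007; V=-0.372781+0.372781+0.200728=0.2007
k=5 load: inc=0.200728, refl=0.200728·-1.000000=-0.2007; V=0.000000+0.200728+-0.200728=0.0000
k=6 src: inc=-0.200728, refl=-0.200728·0.538462=-0.1081; V=0.200728+-0.200728+-0.108084=-0.1081
k=7 load: inc=-0.108084, refl=-0.108084·-1.000000=0.1081; V=0.000000+-0.108084+0.108084=0.0000
k=8 src: inc=0.108084, refl=0.108084·0.538462=0.0582; V=-0.108084+0.108084+0.058199=0.0582
k=9 load: inc=0.058199, refl=0.058199·-1.000000=-0.0582; V=0.000000+0.058199+-0.058199=0.0000
k=10 src: inc=-0.058199, refl=-0.058199·0.538462=-0.0313; V=0.058199+-0.058199+-0.031338=-0.0313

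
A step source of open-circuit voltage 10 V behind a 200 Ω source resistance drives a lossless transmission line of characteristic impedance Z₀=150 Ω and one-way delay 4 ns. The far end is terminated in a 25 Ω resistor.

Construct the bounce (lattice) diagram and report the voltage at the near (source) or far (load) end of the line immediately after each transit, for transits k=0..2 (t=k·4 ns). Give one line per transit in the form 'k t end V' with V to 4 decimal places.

Γ_L=-0.714286, Γ_S=0.142857; launch V₁=10·150/350=4.285714
k=0 src: V=4.2857
k=1 load: inc=4.285714, refl=4.285714·-0.714286=-3.0612; V=0.000000+4.285714+-3.061224=1.2245
k=2 src: inc=-3.061224, refl=-3.061224·0.142857=-0.4373; V=4.285714+-3.061224+-0.437318=0.7872

0 0 source 4.2857
1 4 load 1.2245
2 8 source 0.7872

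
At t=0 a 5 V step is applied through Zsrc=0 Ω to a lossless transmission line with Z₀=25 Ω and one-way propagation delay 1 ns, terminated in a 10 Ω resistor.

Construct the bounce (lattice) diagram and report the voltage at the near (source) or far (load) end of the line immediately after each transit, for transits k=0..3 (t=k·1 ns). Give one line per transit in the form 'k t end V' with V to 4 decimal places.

0 0 source 5.0000
1 1 load 2.8571
2 2 source 5.0000
3 3 load 4.0816

Γ_L=-0.428571, Γ_S=-1.000000; launch V₁=5·25/25=5.000000
k=0 src: V=5.0000
k=1 load: inc=5.000000, refl=5.000000·-0.428571=-2.1429; V=0.000000+5.000000+-2.142857=2.8571
k=2 src: inc=-2.142857, refl=-2.142857·-1.000000=2.1429; V=5.000000+-2.142857+2.142857=5.0000
k=3 load: inc=2.142857, refl=2.142857·-0.428571=-0.9184; V=2.857143+2.142857+-0.918367=4.0816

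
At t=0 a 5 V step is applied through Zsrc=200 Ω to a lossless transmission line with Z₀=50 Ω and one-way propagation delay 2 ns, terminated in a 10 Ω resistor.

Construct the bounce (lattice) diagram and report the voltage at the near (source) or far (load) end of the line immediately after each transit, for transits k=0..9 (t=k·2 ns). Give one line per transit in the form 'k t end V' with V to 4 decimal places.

0 0 source 1.0000
1 2 load 0.3333
2 4 source -0.0667
3 6 load 0.2000
4 8 source 0.3600
5 10 load 0.2533
6 12 source 0.1893
7 14 load 0.2320
8 16 source 0.2576
9 18 load 0.2405

Γ_L=-0.666667, Γ_S=0.600000; launch V₁=5·50/250=1.000000
k=0 src: V=1.0000
k=1 load: inc=1.000000, refl=1.000000·-0.666667=-0.6667; V=0.000000+1.000000+-0.666667=0.3333
k=2 src: inc=-0.666667, refl=-0.666667·0.600000=-0.4000; V=1.000000+-0.666667+-0.400000=-0.0667
k=3 load: inc=-0.400000, refl=-0.400000·-0.666667=0.2667; V=0.333333+-0.400000+0.266667=0.2000
k=4 src: inc=0.266667, refl=0.266667·0.600000=0.1600; V=-0.066667+0.266667+0.160000=0.3600
k=5 load: inc=0.160000, refl=0.160000·-0.666667=-0.1067; V=0.200000+0.160000+-0.106667=0.2533
k=6 src: inc=-0.106667, refl=-0.106667·0.600000=-0.0640; V=0.360000+-0.106667+-0.064000=0.1893
k=7 load: inc=-0.064000, refl=-0.064000·-0.666667=0.0427; V=0.253333+-0.064000+0.042667=0.2320
k=8 src: inc=0.042667, refl=0.042667·0.600000=0.0256; V=0.189333+0.042667+0.025600=0.2576
k=9 load: inc=0.025600, refl=0.025600·-0.666667=-0.0171; V=0.232000+0.025600+-0.017067=0.2405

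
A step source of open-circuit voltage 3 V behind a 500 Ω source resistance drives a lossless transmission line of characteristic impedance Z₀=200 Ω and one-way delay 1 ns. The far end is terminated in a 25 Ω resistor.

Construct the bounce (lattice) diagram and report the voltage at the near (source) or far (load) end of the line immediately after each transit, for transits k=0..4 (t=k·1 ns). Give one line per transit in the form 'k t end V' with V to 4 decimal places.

Γ_L=-0.777778, Γ_S=0.428571; launch V₁=3·200/700=0.857143
k=0 src: V=0.8571
k=1 load: inc=0.857143, refl=0.857143·-0.777778=-0.6667; V=0.000000+0.857143+-0.666667=0.1905
k=2 src: inc=-0.666667, refl=-0.666667·0.428571=-0.2857; V=0.857143+-0.666667+-0.285714=-0.0952
k=3 load: inc=-0.285714, refl=-0.285714·-0.777778=0.2222; V=0.190476+-0.285714+0.222222=0.1270
k=4 src: inc=0.222222, refl=0.222222·0.428571=0.0952; V=-0.095238+0.222222+0.095238=0.2222

0 0 source 0.8571
1 1 load 0.1905
2 2 source -0.0952
3 3 load 0.1270
4 4 source 0.2222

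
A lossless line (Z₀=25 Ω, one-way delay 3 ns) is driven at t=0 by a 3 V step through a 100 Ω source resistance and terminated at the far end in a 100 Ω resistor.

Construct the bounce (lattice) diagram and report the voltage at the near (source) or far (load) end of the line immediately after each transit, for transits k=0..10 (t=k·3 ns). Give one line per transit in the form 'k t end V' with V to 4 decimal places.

Γ_L=0.600000, Γ_S=0.600000; launch V₁=3·25/125=0.600000
k=0 src: V=0.6000
k=1 load: inc=0.600000, refl=0.600000·0.600000=0.3600; V=0.000000+0.600000+0.360000=0.9600
k=2 src: inc=0.360000, refl=0.360000·0.600000=0.2160; V=0.600000+0.360000+0.216000=1.1760
k=3 load: inc=0.216000, refl=0.216000·0.600000=0.1296; V=0.960000+0.216000+0.129600=1.3056
k=4 src: inc=0.129600, refl=0.129600·0.600000=0.0778; V=1.176000+0.129600+0.077760=1.3834
k=5 load: inc=0.077760, refl=0.077760·0.600000=0.0467; V=1.305600+0.077760+0.046656=1.4300
k=6 src: inc=0.046656, refl=0.046656·0.600000=0.0280; V=1.383360+0.046656+0.027994=1.4580
k=7 load: inc=0.027994, refl=0.027994·0.600000=0.0168; V=1.430016+0.027994+0.016796=1.4748
k=8 src: inc=0.016796, refl=0.016796·0.600000=0.0101; V=1.458010+0.016796+0.010078=1.4849
k=9 load: inc=0.010078, refl=0.010078·0.600000=0.0060; V=1.474806+0.010078+0.006047=1.4909
k=10 src: inc=0.006047, refl=0.006047·0.600000=0.0036; V=1.484883+0.006047+0.003628=1.4946

0 0 source 0.6000
1 3 load 0.9600
2 6 source 1.1760
3 9 load 1.3056
4 12 source 1.3834
5 15 load 1.4300
6 18 source 1.4580
7 21 load 1.4748
8 24 source 1.4849
9 27 load 1.4909
10 30 source 1.4946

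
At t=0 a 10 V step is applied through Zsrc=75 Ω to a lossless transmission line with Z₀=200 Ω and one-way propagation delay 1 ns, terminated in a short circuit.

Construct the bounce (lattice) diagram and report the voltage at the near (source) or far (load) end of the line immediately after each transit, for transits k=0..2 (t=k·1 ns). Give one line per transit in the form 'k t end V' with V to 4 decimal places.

0 0 source 7.2727
1 1 load 0.0000
2 2 source 3.3058

Γ_L=-1.000000, Γ_S=-0.454545; launch V₁=10·200/275=7.272727
k=0 src: V=7.2727
k=1 load: inc=7.272727, refl=7.272727·-1.000000=-7.2727; V=0.000000+7.272727+-7.272727=0.0000
k=2 src: inc=-7.272727, refl=-7.272727·-0.454545=3.3058; V=7.272727+-7.272727+3.305785=3.3058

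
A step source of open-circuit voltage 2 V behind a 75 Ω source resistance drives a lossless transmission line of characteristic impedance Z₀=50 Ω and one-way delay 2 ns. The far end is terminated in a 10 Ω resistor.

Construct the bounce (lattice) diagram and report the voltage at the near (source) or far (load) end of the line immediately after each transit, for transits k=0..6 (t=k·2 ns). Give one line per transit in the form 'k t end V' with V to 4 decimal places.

Γ_L=-0.666667, Γ_S=0.200000; launch V₁=2·50/125=0.800000
k=0 src: V=0.8000
k=1 load: inc=0.800000, refl=0.800000·-0.666667=-0.5333; V=0.000000+0.800000+-0.533333=0.2667
k=2 src: inc=-0.533333, refl=-0.533333·0.200000=-0.1067; V=0.800000+-0.533333+-0.106667=0.1600
k=3 load: inc=-0.106667, refl=-0.106667·-0.666667=0.0711; V=0.266667+-0.106667+0.071111=0.2311
k=4 src: inc=0.071111, refl=0.071111·0.200000=0.0142; V=0.160000+0.071111+0.014222=0.2453
k=5 load: inc=0.014222, refl=0.014222·-0.666667=-0.0095; V=0.231111+0.014222+-0.009481=0.2359
k=6 src: inc=-0.009481, refl=-0.009481·0.200000=-0.0019; V=0.245333+-0.009481+-0.001896=0.2340

0 0 source 0.8000
1 2 load 0.2667
2 4 source 0.1600
3 6 load 0.2311
4 8 source 0.2453
5 10 load 0.2359
6 12 source 0.2340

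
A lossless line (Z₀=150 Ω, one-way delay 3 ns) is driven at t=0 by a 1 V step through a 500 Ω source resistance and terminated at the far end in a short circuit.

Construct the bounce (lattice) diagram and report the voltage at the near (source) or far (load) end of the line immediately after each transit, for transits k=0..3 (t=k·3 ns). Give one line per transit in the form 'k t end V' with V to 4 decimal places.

0 0 source 0.2308
1 3 load 0.0000
2 6 source -0.1243
3 9 load 0.0000

Γ_L=-1.000000, Γ_S=0.538462; launch V₁=1·150/650=0.230769
k=0 src: V=0.2308
k=1 load: inc=0.230769, refl=0.230769·-1.000000=-0.2308; V=0.000000+0.230769+-0.230769=0.0000
k=2 src: inc=-0.230769, refl=-0.230769·0.538462=-0.1243; V=0.230769+-0.230769+-0.124260=-0.1243
k=3 load: inc=-0.124260, refl=-0.124260·-1.000000=0.1243; V=0.000000+-0.124260+0.124260=0.0000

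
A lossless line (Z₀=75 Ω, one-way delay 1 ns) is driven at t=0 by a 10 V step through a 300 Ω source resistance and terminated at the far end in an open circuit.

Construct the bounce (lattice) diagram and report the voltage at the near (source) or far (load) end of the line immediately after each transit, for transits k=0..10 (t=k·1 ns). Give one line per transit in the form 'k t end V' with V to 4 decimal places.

0 0 source 2.0000
1 1 load 4.0000
2 2 source 5.2000
3 3 load 6.4000
4 4 source 7.1200
5 5 load 7.8400
6 6 source 8.2720
7 7 load 8.7040
8 8 source 8.9632
9 9 load 9.2224
10 10 source 9.3779

Γ_L=1.000000, Γ_S=0.600000; launch V₁=10·75/375=2.000000
k=0 src: V=2.0000
k=1 load: inc=2.000000, refl=2.000000·1.000000=2.0000; V=0.000000+2.000000+2.000000=4.0000
k=2 src: inc=2.000000, refl=2.000000·0.600000=1.2000; V=2.000000+2.000000+1.200000=5.2000
k=3 load: inc=1.200000, refl=1.200000·1.000000=1.2000; V=4.000000+1.200000+1.200000=6.4000
k=4 src: inc=1.200000, refl=1.200000·0.600000=0.7200; V=5.200000+1.200000+0.720000=7.1200
k=5 load: inc=0.720000, refl=0.720000·1.000000=0.7200; V=6.400000+0.720000+0.720000=7.8400
k=6 src: inc=0.720000, refl=0.720000·0.600000=0.4320; V=7.120000+0.720000+0.432000=8.2720
k=7 load: inc=0.432000, refl=0.432000·1.000000=0.4320; V=7.840000+0.432000+0.432000=8.7040
k=8 src: inc=0.432000, refl=0.432000·0.600000=0.2592; V=8.272000+0.432000+0.259200=8.9632
k=9 load: inc=0.259200, refl=0.259200·1.000000=0.2592; V=8.704000+0.259200+0.259200=9.2224
k=10 src: inc=0.259200, refl=0.259200·0.600000=0.1555; V=8.963200+0.259200+0.155520=9.3779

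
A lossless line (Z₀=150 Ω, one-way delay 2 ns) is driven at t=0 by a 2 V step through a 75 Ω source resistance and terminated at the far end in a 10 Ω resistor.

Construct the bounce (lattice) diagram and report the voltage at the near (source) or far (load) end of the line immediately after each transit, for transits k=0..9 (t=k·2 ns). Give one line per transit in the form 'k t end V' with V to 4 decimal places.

Γ_L=-0.875000, Γ_S=-0.333333; launch V₁=2·150/225=1.333333
k=0 src: V=1.3333
k=1 load: inc=1.333333, refl=1.333333·-0.875000=-1.1667; V=0.000000+1.333333+-1.166667=0.1667
k=2 src: inc=-1.166667, refl=-1.166667·-0.333333=0.3889; V=1.333333+-1.166667+0.388889=0.5556
k=3 load: inc=0.388889, refl=0.388889·-0.875000=-0.3403; V=0.166667+0.388889+-0.340278=0.2153
k=4 src: inc=-0.340278, refl=-0.340278·-0.333333=0.1134; V=0.555556+-0.340278+0.113426=0.3287
k=5 load: inc=0.113426, refl=0.113426·-0.875000=-0.0992; V=0.215278+0.113426+-0.099248=0.2295
k=6 src: inc=-0.099248, refl=-0.099248·-0.333333=0.0331; V=0.328704+-0.099248+0.033083=0.2625
k=7 load: inc=0.033083, refl=0.033083·-0.875000=-0.0289; V=0.229456+0.033083+-0.028947=0.2336
k=8 src: inc=-0.028947, refl=-0.028947·-0.333333=0.0096; V=0.262539+-0.028947+0.009649=0.2432
k=9 load: inc=0.009649, refl=0.009649·-0.875000=-0.0084; V=0.233591+0.009649+-0.008443=0.2348

0 0 source 1.3333
1 2 load 0.1667
2 4 source 0.5556
3 6 load 0.2153
4 8 source 0.3287
5 10 load 0.2295
6 12 source 0.2625
7 14 load 0.2336
8 16 source 0.2432
9 18 load 0.2348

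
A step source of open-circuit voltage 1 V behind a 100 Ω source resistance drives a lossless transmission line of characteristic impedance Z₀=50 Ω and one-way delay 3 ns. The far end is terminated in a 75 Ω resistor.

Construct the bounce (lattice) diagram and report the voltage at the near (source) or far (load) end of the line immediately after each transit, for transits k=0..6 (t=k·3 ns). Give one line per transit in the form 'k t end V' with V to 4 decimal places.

0 0 source 0.3333
1 3 load 0.4000
2 6 source 0.4222
3 9 load 0.4267
4 12 source 0.4281
5 15 load 0.4284
6 18 source 0.4285

Γ_L=0.200000, Γ_S=0.333333; launch V₁=1·50/150=0.333333
k=0 src: V=0.3333
k=1 load: inc=0.333333, refl=0.333333·0.200000=0.0667; V=0.000000+0.333333+0.066667=0.4000
k=2 src: inc=0.066667, refl=0.066667·0.333333=0.0222; V=0.333333+0.066667+0.022222=0.4222
k=3 load: inc=0.022222, refl=0.022222·0.200000=0.0044; V=0.400000+0.022222+0.004444=0.4267
k=4 src: inc=0.004444, refl=0.004444·0.333333=0.0015; V=0.422222+0.004444+0.001481=0.4281
k=5 load: inc=0.001481, refl=0.001481·0.200000=0.0003; V=0.426667+0.001481+0.000296=0.4284
k=6 src: inc=0.000296, refl=0.000296·0.333333=0.0001; V=0.428148+0.000296+0.000099=0.4285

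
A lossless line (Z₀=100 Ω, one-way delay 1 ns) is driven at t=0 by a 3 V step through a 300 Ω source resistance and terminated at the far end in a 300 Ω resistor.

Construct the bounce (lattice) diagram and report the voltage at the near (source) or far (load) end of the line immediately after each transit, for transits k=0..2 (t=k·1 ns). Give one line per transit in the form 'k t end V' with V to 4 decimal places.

Γ_L=0.500000, Γ_S=0.500000; launch V₁=3·100/400=0.750000
k=0 src: V=0.7500
k=1 load: inc=0.750000, refl=0.750000·0.500000=0.3750; V=0.000000+0.750000+0.375000=1.1250
k=2 src: inc=0.375000, refl=0.375000·0.500000=0.1875; V=0.750000+0.375000+0.187500=1.3125

0 0 source 0.7500
1 1 load 1.1250
2 2 source 1.3125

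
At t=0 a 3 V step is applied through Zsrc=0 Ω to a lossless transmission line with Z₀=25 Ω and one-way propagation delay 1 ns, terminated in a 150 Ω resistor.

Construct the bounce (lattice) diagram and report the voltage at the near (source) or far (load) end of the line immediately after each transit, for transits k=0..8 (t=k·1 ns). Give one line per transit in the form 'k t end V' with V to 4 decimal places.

Γ_L=0.714286, Γ_S=-1.000000; launch V₁=3·25/25=3.000000
k=0 src: V=3.0000
k=1 load: inc=3.000000, refl=3.000000·0.714286=2.1429; V=0.000000+3.000000+2.142857=5.1429
k=2 src: inc=2.142857, refl=2.142857·-1.000000=-2.1429; V=3.000000+2.142857+-2.142857=3.0000
k=3 load: inc=-2.142857, refl=-2.142857·0.714286=-1.5306; V=5.142857+-2.142857+-1.530612=1.4694
k=4 src: inc=-1.530612, refl=-1.530612·-1.000000=1.5306; V=3.000000+-1.530612+1.530612=3.0000
k=5 load: inc=1.530612, refl=1.530612·0.714286=1.0933; V=1.469388+1.530612+1.093294=4.0933
k=6 src: inc=1.093294, refl=1.093294·-1.000000=-1.0933; V=3.000000+1.093294+-1.093294=3.0000
k=7 load: inc=-1.093294, refl=-1.093294·0.714286=-0.7809; V=4.093294+-1.093294+-0.780925=2.2191
k=8 src: inc=-0.780925, refl=-0.780925·-1.000000=0.7809; V=3.000000+-0.780925+0.780925=3.0000

0 0 source 3.0000
1 1 load 5.1429
2 2 source 3.0000
3 3 load 1.4694
4 4 source 3.0000
5 5 load 4.0933
6 6 source 3.0000
7 7 load 2.2191
8 8 source 3.0000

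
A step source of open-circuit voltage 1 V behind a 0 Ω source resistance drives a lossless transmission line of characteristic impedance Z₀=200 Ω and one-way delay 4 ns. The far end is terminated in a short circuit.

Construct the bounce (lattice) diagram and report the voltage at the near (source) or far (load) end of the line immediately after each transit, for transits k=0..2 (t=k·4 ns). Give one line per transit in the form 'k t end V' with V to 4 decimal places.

Γ_L=-1.000000, Γ_S=-1.000000; launch V₁=1·200/200=1.000000
k=0 src: V=1.0000
k=1 load: inc=1.000000, refl=1.000000·-1.000000=-1.0000; V=0.000000+1.000000+-1.000000=0.0000
k=2 src: inc=-1.000000, refl=-1.000000·-1.000000=1.0000; V=1.000000+-1.000000+1.000000=1.0000

0 0 source 1.0000
1 4 load 0.0000
2 8 source 1.0000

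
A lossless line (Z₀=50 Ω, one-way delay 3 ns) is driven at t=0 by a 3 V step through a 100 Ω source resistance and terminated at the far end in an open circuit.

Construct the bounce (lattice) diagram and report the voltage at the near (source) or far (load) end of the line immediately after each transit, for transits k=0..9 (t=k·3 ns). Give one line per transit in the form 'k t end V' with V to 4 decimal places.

0 0 source 1.0000
1 3 load 2.0000
2 6 source 2.3333
3 9 load 2.6667
4 12 source 2.7778
5 15 load 2.8889
6 18 source 2.9259
7 21 load 2.9630
8 24 source 2.9753
9 27 load 2.9877

Γ_L=1.000000, Γ_S=0.333333; launch V₁=3·50/150=1.000000
k=0 src: V=1.0000
k=1 load: inc=1.000000, refl=1.000000·1.000000=1.0000; V=0.000000+1.000000+1.000000=2.0000
k=2 src: inc=1.000000, refl=1.000000·0.333333=0.3333; V=1.000000+1.000000+0.333333=2.3333
k=3 load: inc=0.333333, refl=0.333333·1.000000=0.3333; V=2.000000+0.333333+0.333333=2.6667
k=4 src: inc=0.333333, refl=0.333333·0.333333=0.1111; V=2.333333+0.333333+0.111111=2.7778
k=5 load: inc=0.111111, refl=0.111111·1.000000=0.1111; V=2.666667+0.111111+0.111111=2.8889
k=6 src: inc=0.111111, refl=0.111111·0.333333=0.0370; V=2.777778+0.111111+0.037037=2.9259
k=7 load: inc=0.037037, refl=0.037037·1.000000=0.0370; V=2.888889+0.037037+0.037037=2.9630
k=8 src: inc=0.037037, refl=0.037037·0.333333=0.0123; V=2.925926+0.037037+0.012346=2.9753
k=9 load: inc=0.012346, refl=0.012346·1.000000=0.0123; V=2.962963+0.012346+0.012346=2.9877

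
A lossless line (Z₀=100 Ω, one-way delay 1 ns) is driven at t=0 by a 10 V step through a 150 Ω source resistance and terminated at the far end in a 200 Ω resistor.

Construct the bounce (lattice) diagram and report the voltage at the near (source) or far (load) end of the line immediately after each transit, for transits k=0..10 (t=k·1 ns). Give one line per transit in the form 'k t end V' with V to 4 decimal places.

0 0 source 4.0000
1 1 load 5.3333
2 2 source 5.6000
3 3 load 5.6889
4 4 source 5.7067
5 5 load 5.7126
6 6 source 5.7138
7 7 load 5.7142
8 8 source 5.7143
9 9 load 5.7143
10 10 source 5.7143

Γ_L=0.333333, Γ_S=0.200000; launch V₁=10·100/250=4.000000
k=0 src: V=4.0000
k=1 load: inc=4.000000, refl=4.000000·0.333333=1.3333; V=0.000000+4.000000+1.333333=5.3333
k=2 src: inc=1.333333, refl=1.333333·0.200000=0.2667; V=4.000000+1.333333+0.266667=5.6000
k=3 load: inc=0.266667, refl=0.266667·0.333333=0.0889; V=5.333333+0.266667+0.088889=5.6889
k=4 src: inc=0.088889, refl=0.088889·0.200000=0.0178; V=5.600000+0.088889+0.017778=5.7067
k=5 load: inc=0.017778, refl=0.017778·0.333333=0.0059; V=5.688889+0.017778+0.005926=5.7126
k=6 src: inc=0.005926, refl=0.005926·0.200000=0.0012; V=5.706667+0.005926+0.001185=5.7138
k=7 load: inc=0.001185, refl=0.001185·0.333333=0.0004; V=5.712593+0.001185+0.000395=5.7142
k=8 src: inc=0.000395, refl=0.000395·0.200000=0.0001; V=5.713778+0.000395+0.000079=5.7143
k=9 load: inc=0.000079, refl=0.000079·0.333333=0.0000; V=5.714173+0.000079+0.000026=5.7143
k=10 src: inc=0.000026, refl=0.000026·0.200000=0.0000; V=5.714252+0.000026+0.000005=5.7143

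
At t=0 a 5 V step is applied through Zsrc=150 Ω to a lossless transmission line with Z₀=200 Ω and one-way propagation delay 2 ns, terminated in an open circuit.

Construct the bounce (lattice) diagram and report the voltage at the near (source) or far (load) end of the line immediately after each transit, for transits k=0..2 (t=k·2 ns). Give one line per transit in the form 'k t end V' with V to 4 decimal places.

Γ_L=1.000000, Γ_S=-0.142857; launch V₁=5·200/350=2.857143
k=0 src: V=2.8571
k=1 load: inc=2.857143, refl=2.857143·1.000000=2.8571; V=0.000000+2.857143+2.857143=5.7143
k=2 src: inc=2.857143, refl=2.857143·-0.142857=-0.4082; V=2.857143+2.857143+-0.408163=5.3061

0 0 source 2.8571
1 2 load 5.7143
2 4 source 5.3061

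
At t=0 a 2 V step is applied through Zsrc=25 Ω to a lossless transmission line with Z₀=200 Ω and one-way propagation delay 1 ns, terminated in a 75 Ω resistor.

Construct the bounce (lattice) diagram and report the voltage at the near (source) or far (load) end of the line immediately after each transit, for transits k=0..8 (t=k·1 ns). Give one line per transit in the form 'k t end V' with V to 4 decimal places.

Γ_L=-0.454545, Γ_S=-0.777778; launch V₁=2·200/225=1.777778
k=0 src: V=1.7778
k=1 load: inc=1.777778, refl=1.777778·-0.454545=-0.8081; V=0.000000+1.777778+-0.808081=0.9697
k=2 src: inc=-0.808081, refl=-0.808081·-0.777778=0.6285; V=1.777778+-0.808081+0.628507=1.5982
k=3 load: inc=0.628507, refl=0.628507·-0.454545=-0.2857; V=0.969697+0.628507+-0.285685=1.3125
k=4 src: inc=-0.285685, refl=-0.285685·-0.777778=0.2222; V=1.598204+-0.285685+0.222200=1.5347
k=5 load: inc=0.222200, refl=0.222200·-0.454545=-0.1010; V=1.312519+0.222200+-0.101000=1.4337
k=6 src: inc=-0.101000, refl=-0.101000·-0.777778=0.0786; V=1.534719+-0.101000+0.078555=1.5123
k=7 load: inc=0.078555, refl=0.078555·-0.454545=-0.0357; V=1.433719+0.078555+-0.035707=1.4766
k=8 src: inc=-0.035707, refl=-0.035707·-0.777778=0.0278; V=1.512274+-0.035707+0.027772=1.5043

0 0 source 1.7778
1 1 load 0.9697
2 2 source 1.5982
3 3 load 1.3125
4 4 source 1.5347
5 5 load 1.4337
6 6 source 1.5123
7 7 load 1.4766
8 8 source 1.5043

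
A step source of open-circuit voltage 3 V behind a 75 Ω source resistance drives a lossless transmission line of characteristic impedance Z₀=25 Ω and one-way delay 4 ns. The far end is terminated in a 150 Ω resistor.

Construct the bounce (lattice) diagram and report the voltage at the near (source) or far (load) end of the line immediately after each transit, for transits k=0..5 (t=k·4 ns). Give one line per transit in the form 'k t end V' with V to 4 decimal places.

Γ_L=0.714286, Γ_S=0.500000; launch V₁=3·25/100=0.750000
k=0 src: V=0.7500
k=1 load: inc=0.750000, refl=0.750000·0.714286=0.5357; V=0.000000+0.750000+0.535714=1.2857
k=2 src: inc=0.535714, refl=0.535714·0.500000=0.2679; V=0.750000+0.535714+0.267857=1.5536
k=3 load: inc=0.267857, refl=0.267857·0.714286=0.1913; V=1.285714+0.267857+0.191327=1.7449
k=4 src: inc=0.191327, refl=0.191327·0.500000=0.0957; V=1.553571+0.191327+0.095663=1.8406
k=5 load: inc=0.095663, refl=0.095663·0.714286=0.0683; V=1.744898+0.095663+0.068331=1.9089

0 0 source 0.7500
1 4 load 1.2857
2 8 source 1.5536
3 12 load 1.7449
4 16 source 1.8406
5 20 load 1.9089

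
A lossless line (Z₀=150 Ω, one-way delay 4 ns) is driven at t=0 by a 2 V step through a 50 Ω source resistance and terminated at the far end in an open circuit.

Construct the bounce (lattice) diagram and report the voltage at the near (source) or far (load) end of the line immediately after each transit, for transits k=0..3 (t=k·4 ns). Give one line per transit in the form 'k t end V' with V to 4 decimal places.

0 0 source 1.5000
1 4 load 3.0000
2 8 source 2.2500
3 12 load 1.5000

Γ_L=1.000000, Γ_S=-0.500000; launch V₁=2·150/200=1.500000
k=0 src: V=1.5000
k=1 load: inc=1.500000, refl=1.500000·1.000000=1.5000; V=0.000000+1.500000+1.500000=3.0000
k=2 src: inc=1.500000, refl=1.500000·-0.500000=-0.7500; V=1.500000+1.500000+-0.750000=2.2500
k=3 load: inc=-0.750000, refl=-0.750000·1.000000=-0.7500; V=3.000000+-0.750000+-0.750000=1.5000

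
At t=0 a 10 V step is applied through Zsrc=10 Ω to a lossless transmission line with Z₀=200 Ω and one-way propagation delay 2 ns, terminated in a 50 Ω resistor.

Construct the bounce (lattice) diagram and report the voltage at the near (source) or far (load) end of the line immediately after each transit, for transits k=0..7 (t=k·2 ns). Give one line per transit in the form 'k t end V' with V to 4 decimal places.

0 0 source 9.5238
1 2 load 3.8095
2 4 source 8.9796
3 6 load 5.8776
4 8 source 8.6842
5 10 load 7.0002
6 12 source 8.5238
7 14 load 7.6096

Γ_L=-0.600000, Γ_S=-0.904762; launch V₁=10·200/210=9.523810
k=0 src: V=9.5238
k=1 load: inc=9.523810, refl=9.523810·-0.600000=-5.7143; V=0.000000+9.523810+-5.714286=3.8095
k=2 src: inc=-5.714286, refl=-5.714286·-0.904762=5.1701; V=9.523810+-5.714286+5.170068=8.9796
k=3 load: inc=5.170068, refl=5.170068·-0.600000=-3.1020; V=3.809524+5.170068+-3.102041=5.8776
k=4 src: inc=-3.102041, refl=-3.102041·-0.904762=2.8066; V=8.979592+-3.102041+2.806608=8.6842
k=5 load: inc=2.806608, refl=2.806608·-0.600000=-1.6840; V=5.877551+2.806608+-1.683965=7.0002
k=6 src: inc=-1.683965, refl=-1.683965·-0.904762=1.5236; V=8.684159+-1.683965+1.523587=8.5238
k=7 load: inc=1.523587, refl=1.523587·-0.600000=-0.9142; V=7.000194+1.523587+-0.914152=7.6096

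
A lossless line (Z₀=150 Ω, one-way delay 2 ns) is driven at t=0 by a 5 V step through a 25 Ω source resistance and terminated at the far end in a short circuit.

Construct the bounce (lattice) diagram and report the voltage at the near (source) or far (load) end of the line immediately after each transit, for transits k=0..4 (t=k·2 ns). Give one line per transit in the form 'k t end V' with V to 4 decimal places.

0 0 source 4.2857
1 2 load 0.0000
2 4 source 3.0612
3 6 load 0.0000
4 8 source 2.1866

Γ_L=-1.000000, Γ_S=-0.714286; launch V₁=5·150/175=4.285714
k=0 src: V=4.2857
k=1 load: inc=4.285714, refl=4.285714·-1.000000=-4.2857; V=0.000000+4.285714+-4.285714=0.0000
k=2 src: inc=-4.285714, refl=-4.285714·-0.714286=3.0612; V=4.285714+-4.285714+3.061224=3.0612
k=3 load: inc=3.061224, refl=3.061224·-1.000000=-3.0612; V=0.000000+3.061224+-3.061224=0.0000
k=4 src: inc=-3.061224, refl=-3.061224·-0.714286=2.1866; V=3.061224+-3.061224+2.186589=2.1866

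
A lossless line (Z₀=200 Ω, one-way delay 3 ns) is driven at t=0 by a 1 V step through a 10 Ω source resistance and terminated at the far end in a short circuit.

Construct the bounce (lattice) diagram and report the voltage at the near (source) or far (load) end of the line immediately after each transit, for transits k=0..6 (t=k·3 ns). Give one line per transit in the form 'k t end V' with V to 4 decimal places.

Γ_L=-1.000000, Γ_S=-0.904762; launch V₁=1·200/210=0.952381
k=0 src: V=0.9524
k=1 load: inc=0.952381, refl=0.952381·-1.000000=-0.9524; V=0.000000+0.952381+-0.952381=0.0000
k=2 src: inc=-0.952381, refl=-0.952381·-0.904762=0.8617; V=0.952381+-0.952381+0.861678=0.8617
k=3 load: inc=0.861678, refl=0.861678·-1.000000=-0.8617; V=0.000000+0.861678+-0.861678=0.0000
k=4 src: inc=-0.861678, refl=-0.861678·-0.904762=0.7796; V=0.861678+-0.861678+0.779613=0.7796
k=5 load: inc=0.779613, refl=0.779613·-1.000000=-0.7796; V=0.000000+0.779613+-0.779613=0.0000
k=6 src: inc=-0.779613, refl=-0.779613·-0.904762=0.7054; V=0.779613+-0.779613+0.705365=0.7054

0 0 source 0.9524
1 3 load 0.0000
2 6 source 0.8617
3 9 load 0.0000
4 12 source 0.7796
5 15 load 0.0000
6 18 source 0.7054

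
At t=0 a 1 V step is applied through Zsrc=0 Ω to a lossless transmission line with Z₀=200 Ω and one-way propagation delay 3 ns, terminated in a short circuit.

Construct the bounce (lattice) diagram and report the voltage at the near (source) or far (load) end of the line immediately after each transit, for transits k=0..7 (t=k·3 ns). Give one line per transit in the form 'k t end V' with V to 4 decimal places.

0 0 source 1.0000
1 3 load 0.0000
2 6 source 1.0000
3 9 load 0.0000
4 12 source 1.0000
5 15 load 0.0000
6 18 source 1.0000
7 21 load 0.0000

Γ_L=-1.000000, Γ_S=-1.000000; launch V₁=1·200/200=1.000000
k=0 src: V=1.0000
k=1 load: inc=1.000000, refl=1.000000·-1.000000=-1.0000; V=0.000000+1.000000+-1.000000=0.0000
k=2 src: inc=-1.000000, refl=-1.000000·-1.000000=1.0000; V=1.000000+-1.000000+1.000000=1.0000
k=3 load: inc=1.000000, refl=1.000000·-1.000000=-1.0000; V=0.000000+1.000000+-1.000000=0.0000
k=4 src: inc=-1.000000, refl=-1.000000·-1.000000=1.0000; V=1.000000+-1.000000+1.000000=1.0000
k=5 load: inc=1.000000, refl=1.000000·-1.000000=-1.0000; V=0.000000+1.000000+-1.000000=0.0000
k=6 src: inc=-1.000000, refl=-1.000000·-1.000000=1.0000; V=1.000000+-1.000000+1.000000=1.0000
k=7 load: inc=1.000000, refl=1.000000·-1.000000=-1.0000; V=0.000000+1.000000+-1.000000=0.0000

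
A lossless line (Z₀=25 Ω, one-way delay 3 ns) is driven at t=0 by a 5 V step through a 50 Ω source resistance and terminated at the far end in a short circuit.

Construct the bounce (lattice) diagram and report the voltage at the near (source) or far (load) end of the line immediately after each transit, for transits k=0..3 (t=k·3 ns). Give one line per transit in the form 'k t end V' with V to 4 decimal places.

0 0 source 1.6667
1 3 load 0.0000
2 6 source -0.5556
3 9 load 0.0000

Γ_L=-1.000000, Γ_S=0.333333; launch V₁=5·25/75=1.666667
k=0 src: V=1.6667
k=1 load: inc=1.666667, refl=1.666667·-1.000000=-1.6667; V=0.000000+1.666667+-1.666667=0.0000
k=2 src: inc=-1.666667, refl=-1.666667·0.333333=-0.5556; V=1.666667+-1.666667+-0.555556=-0.5556
k=3 load: inc=-0.555556, refl=-0.555556·-1.000000=0.5556; V=0.000000+-0.555556+0.555556=0.0000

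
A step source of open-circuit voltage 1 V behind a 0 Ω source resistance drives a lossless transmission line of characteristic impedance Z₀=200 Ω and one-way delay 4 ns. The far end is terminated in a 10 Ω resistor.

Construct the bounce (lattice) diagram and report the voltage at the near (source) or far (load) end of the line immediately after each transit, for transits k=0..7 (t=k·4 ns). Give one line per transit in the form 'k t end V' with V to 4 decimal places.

Γ_L=-0.904762, Γ_S=-1.000000; launch V₁=1·200/200=1.000000
k=0 src: V=1.0000
k=1 load: inc=1.000000, refl=1.000000·-0.904762=-0.9048; V=0.000000+1.000000+-0.904762=0.0952
k=2 src: inc=-0.904762, refl=-0.904762·-1.000000=0.9048; V=1.000000+-0.904762+0.904762=1.0000
k=3 load: inc=0.904762, refl=0.904762·-0.904762=-0.8186; V=0.095238+0.904762+-0.818594=0.1814
k=4 src: inc=-0.818594, refl=-0.818594·-1.000000=0.8186; V=1.000000+-0.818594+0.818594=1.0000
k=5 load: inc=0.818594, refl=0.818594·-0.904762=-0.7406; V=0.181406+0.818594+-0.740633=0.2594
k=6 src: inc=-0.740633, refl=-0.740633·-1.000000=0.7406; V=1.000000+-0.740633+0.740633=1.0000
k=7 load: inc=0.740633, refl=0.740633·-0.904762=-0.6701; V=0.259367+0.740633+-0.670096=0.3299

0 0 source 1.0000
1 4 load 0.0952
2 8 source 1.0000
3 12 load 0.1814
4 16 source 1.0000
5 20 load 0.2594
6 24 source 1.0000
7 28 load 0.3299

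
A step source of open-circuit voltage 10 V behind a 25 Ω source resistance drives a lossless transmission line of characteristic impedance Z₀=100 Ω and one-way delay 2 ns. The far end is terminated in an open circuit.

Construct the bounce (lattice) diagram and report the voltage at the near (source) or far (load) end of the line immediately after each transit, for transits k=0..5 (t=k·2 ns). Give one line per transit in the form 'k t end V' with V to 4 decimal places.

0 0 source 8.0000
1 2 load 16.0000
2 4 source 11.2000
3 6 load 6.4000
4 8 source 9.2800
5 10 load 12.1600

Γ_L=1.000000, Γ_S=-0.600000; launch V₁=10·100/125=8.000000
k=0 src: V=8.0000
k=1 load: inc=8.000000, refl=8.000000·1.000000=8.0000; V=0.000000+8.000000+8.000000=16.0000
k=2 src: inc=8.000000, refl=8.000000·-0.600000=-4.8000; V=8.000000+8.000000+-4.800000=11.2000
k=3 load: inc=-4.800000, refl=-4.800000·1.000000=-4.8000; V=16.000000+-4.800000+-4.800000=6.4000
k=4 src: inc=-4.800000, refl=-4.800000·-0.600000=2.8800; V=11.200000+-4.800000+2.880000=9.2800
k=5 load: inc=2.880000, refl=2.880000·1.000000=2.8800; V=6.400000+2.880000+2.880000=12.1600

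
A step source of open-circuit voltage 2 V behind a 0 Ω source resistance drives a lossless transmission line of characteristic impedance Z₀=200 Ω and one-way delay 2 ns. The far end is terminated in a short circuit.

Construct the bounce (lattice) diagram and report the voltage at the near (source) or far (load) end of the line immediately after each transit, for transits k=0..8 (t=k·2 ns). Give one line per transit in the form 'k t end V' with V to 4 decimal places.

0 0 source 2.0000
1 2 load 0.0000
2 4 source 2.0000
3 6 load 0.0000
4 8 source 2.0000
5 10 load 0.0000
6 12 source 2.0000
7 14 load 0.0000
8 16 source 2.0000

Γ_L=-1.000000, Γ_S=-1.000000; launch V₁=2·200/200=2.000000
k=0 src: V=2.0000
k=1 load: inc=2.000000, refl=2.000000·-1.000000=-2.0000; V=0.000000+2.000000+-2.000000=0.0000
k=2 src: inc=-2.000000, refl=-2.000000·-1.000000=2.0000; V=2.000000+-2.000000+2.000000=2.0000
k=3 load: inc=2.000000, refl=2.000000·-1.000000=-2.0000; V=0.000000+2.000000+-2.000000=0.0000
k=4 src: inc=-2.000000, refl=-2.000000·-1.000000=2.0000; V=2.000000+-2.000000+2.000000=2.0000
k=5 load: inc=2.000000, refl=2.000000·-1.000000=-2.0000; V=0.000000+2.000000+-2.000000=0.0000
k=6 src: inc=-2.000000, refl=-2.000000·-1.000000=2.0000; V=2.000000+-2.000000+2.000000=2.0000
k=7 load: inc=2.000000, refl=2.000000·-1.000000=-2.0000; V=0.000000+2.000000+-2.000000=0.0000
k=8 src: inc=-2.000000, refl=-2.000000·-1.000000=2.0000; V=2.000000+-2.000000+2.000000=2.0000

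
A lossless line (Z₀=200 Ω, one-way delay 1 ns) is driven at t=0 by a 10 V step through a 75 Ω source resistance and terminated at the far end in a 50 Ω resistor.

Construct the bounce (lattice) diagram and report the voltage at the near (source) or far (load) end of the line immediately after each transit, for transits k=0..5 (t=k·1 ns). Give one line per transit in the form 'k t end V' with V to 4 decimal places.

0 0 source 7.2727
1 1 load 2.9091
2 2 source 4.8926
3 3 load 3.7025
4 4 source 4.2434
5 5 load 3.9189

Γ_L=-0.600000, Γ_S=-0.454545; launch V₁=10·200/275=7.272727
k=0 src: V=7.2727
k=1 load: inc=7.272727, refl=7.272727·-0.600000=-4.3636; V=0.000000+7.272727+-4.363636=2.9091
k=2 src: inc=-4.363636, refl=-4.363636·-0.454545=1.9835; V=7.272727+-4.363636+1.983471=4.8926
k=3 load: inc=1.983471, refl=1.983471·-0.600000=-1.1901; V=2.909091+1.983471+-1.190083=3.7025
k=4 src: inc=-1.190083, refl=-1.190083·-0.454545=0.5409; V=4.892562+-1.190083+0.540947=4.2434
k=5 load: inc=0.540947, refl=0.540947·-0.600000=-0.3246; V=3.702479+0.540947+-0.324568=3.9189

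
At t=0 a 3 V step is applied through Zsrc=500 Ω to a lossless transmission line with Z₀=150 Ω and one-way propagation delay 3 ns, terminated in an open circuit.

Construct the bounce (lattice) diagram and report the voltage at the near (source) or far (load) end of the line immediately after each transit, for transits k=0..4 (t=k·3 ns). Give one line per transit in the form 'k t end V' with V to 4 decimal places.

Γ_L=1.000000, Γ_S=0.538462; launch V₁=3·150/650=0.692308
k=0 src: V=0.6923
k=1 load: inc=0.692308, refl=0.692308·1.000000=0.6923; V=0.000000+0.692308+0.692308=1.3846
k=2 src: inc=0.692308, refl=0.692308·0.538462=0.3728; V=0.692308+0.692308+0.372781=1.7574
k=3 load: inc=0.372781, refl=0.372781·1.000000=0.3728; V=1.384615+0.372781+0.372781=2.1302
k=4 src: inc=0.372781, refl=0.372781·0.538462=0.2007; V=1.757396+0.372781+0.200728=2.3309

0 0 source 0.6923
1 3 load 1.3846
2 6 source 1.7574
3 9 load 2.1302
4 12 source 2.3309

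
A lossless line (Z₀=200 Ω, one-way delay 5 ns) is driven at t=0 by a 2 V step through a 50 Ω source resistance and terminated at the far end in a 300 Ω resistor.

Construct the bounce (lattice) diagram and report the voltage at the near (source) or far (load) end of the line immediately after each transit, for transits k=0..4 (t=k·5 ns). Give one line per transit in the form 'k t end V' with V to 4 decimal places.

Γ_L=0.200000, Γ_S=-0.600000; launch V₁=2·200/250=1.600000
k=0 src: V=1.6000
k=1 load: inc=1.600000, refl=1.600000·0.200000=0.3200; V=0.000000+1.600000+0.320000=1.9200
k=2 src: inc=0.320000, refl=0.320000·-0.600000=-0.1920; V=1.600000+0.320000+-0.192000=1.7280
k=3 load: inc=-0.192000, refl=-0.192000·0.200000=-0.0384; V=1.920000+-0.192000+-0.038400=1.6896
k=4 src: inc=-0.038400, refl=-0.038400·-0.600000=0.0230; V=1.728000+-0.038400+0.023040=1.7126

0 0 source 1.6000
1 5 load 1.9200
2 10 source 1.7280
3 15 load 1.6896
4 20 source 1.7126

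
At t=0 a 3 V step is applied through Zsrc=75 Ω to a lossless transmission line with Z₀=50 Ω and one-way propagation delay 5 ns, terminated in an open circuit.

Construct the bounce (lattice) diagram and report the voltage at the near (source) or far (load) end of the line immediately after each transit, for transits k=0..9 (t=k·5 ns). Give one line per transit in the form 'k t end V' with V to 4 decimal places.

0 0 source 1.2000
1 5 load 2.4000
2 10 source 2.6400
3 15 load 2.8800
4 20 source 2.9280
5 25 load 2.9760
6 30 source 2.9856
7 35 load 2.9952
8 40 source 2.9971
9 45 load 2.9990

Γ_L=1.000000, Γ_S=0.200000; launch V₁=3·50/125=1.200000
k=0 src: V=1.2000
k=1 load: inc=1.200000, refl=1.200000·1.000000=1.2000; V=0.000000+1.200000+1.200000=2.4000
k=2 src: inc=1.200000, refl=1.200000·0.200000=0.2400; V=1.200000+1.200000+0.240000=2.6400
k=3 load: inc=0.240000, refl=0.240000·1.000000=0.2400; V=2.400000+0.240000+0.240000=2.8800
k=4 src: inc=0.240000, refl=0.240000·0.200000=0.0480; V=2.640000+0.240000+0.048000=2.9280
k=5 load: inc=0.048000, refl=0.048000·1.000000=0.0480; V=2.880000+0.048000+0.048000=2.9760
k=6 src: inc=0.048000, refl=0.048000·0.200000=0.0096; V=2.928000+0.048000+0.009600=2.9856
k=7 load: inc=0.009600, refl=0.009600·1.000000=0.0096; V=2.976000+0.009600+0.009600=2.9952
k=8 src: inc=0.009600, refl=0.009600·0.200000=0.0019; V=2.985600+0.009600+0.001920=2.9971
k=9 load: inc=0.001920, refl=0.001920·1.000000=0.0019; V=2.995200+0.001920+0.001920=2.9990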